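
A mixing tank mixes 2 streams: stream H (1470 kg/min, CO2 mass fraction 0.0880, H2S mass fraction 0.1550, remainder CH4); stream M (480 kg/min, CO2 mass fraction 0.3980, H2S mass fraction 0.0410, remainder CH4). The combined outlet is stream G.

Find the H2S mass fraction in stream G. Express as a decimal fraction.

0.1269

Total flow out = 1470 + 480 = 1950 kg/min.
H2S in = 1470×0.155 + 480×0.041 = 247.53 kg/min.
H2S mass fraction in G = 247.53/1950 = 0.1269.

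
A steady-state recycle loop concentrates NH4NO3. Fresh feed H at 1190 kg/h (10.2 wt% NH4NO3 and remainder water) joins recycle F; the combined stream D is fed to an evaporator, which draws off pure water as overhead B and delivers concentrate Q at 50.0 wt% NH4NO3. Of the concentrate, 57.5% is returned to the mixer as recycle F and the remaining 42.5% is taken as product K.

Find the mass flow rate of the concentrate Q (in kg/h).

571.2 kg/h

Overall NH4NO3 balance (none leaves overhead): NH4NO3 in fresh feed = NH4NO3 in product, i.e. 1190×0.102 = (1−0.575)·Q·0.500.
Q = 121.38/(0.500×0.425) = 571.2 kg/h.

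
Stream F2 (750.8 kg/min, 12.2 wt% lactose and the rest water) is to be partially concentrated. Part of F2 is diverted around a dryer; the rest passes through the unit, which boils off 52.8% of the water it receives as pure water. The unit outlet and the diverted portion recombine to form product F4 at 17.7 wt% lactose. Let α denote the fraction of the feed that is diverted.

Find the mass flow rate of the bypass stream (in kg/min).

All 750.8×0.122 = 91.598 kg/min of lactose reaches F4, so F4 = 91.598/0.177 = 517.5 kg/min and vapour = 233.3 kg/min.
The evaporator receives (1−α)·750.8 of feed at 0.878 water and removes 0.528 of that water:
0.528×0.878×(1−α)×750.8 = 233.3
(1−α) = 233.3/348.06 = 0.6703;  α = 0.3297.
Bypass flow = 0.3297×750.8 = 247.55 kg/min.

247.5 kg/min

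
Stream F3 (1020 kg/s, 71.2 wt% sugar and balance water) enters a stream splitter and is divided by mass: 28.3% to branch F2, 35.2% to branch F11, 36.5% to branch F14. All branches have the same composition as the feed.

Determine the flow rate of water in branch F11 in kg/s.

103.4 kg/s

Branch F11 total = 0.352×1020 = 359.04 kg/s.
water in F11 = 0.288×359.04 = 103.4 kg/s.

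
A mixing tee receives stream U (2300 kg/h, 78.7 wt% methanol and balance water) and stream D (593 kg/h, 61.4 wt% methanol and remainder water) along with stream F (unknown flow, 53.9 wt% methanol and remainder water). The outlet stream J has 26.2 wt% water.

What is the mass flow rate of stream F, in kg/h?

196.8 kg/h

Let F be the unknown flow. Total out = 2893 + F.
water balance: 718.8 + 0.461·F = 0.262·(2893 + F)
(0.461 − 0.262)·F = 0.262×2893 − 718.8 = 39.168
F = 39.168 / 0.199 = 196.82 kg/h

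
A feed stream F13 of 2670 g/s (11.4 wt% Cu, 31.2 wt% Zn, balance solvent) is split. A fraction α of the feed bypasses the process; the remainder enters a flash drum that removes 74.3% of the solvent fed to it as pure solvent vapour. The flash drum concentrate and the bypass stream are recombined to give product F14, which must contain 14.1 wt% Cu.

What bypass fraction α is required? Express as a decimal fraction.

All 2670×0.114 = 304.38 g/s of Cu reaches F14, so F14 = 304.38/0.141 = 2158.7 g/s and vapour = 511.28 g/s.
The evaporator receives (1−α)·2670 of feed at 0.574 solvent and removes 0.743 of that solvent:
0.743×0.574×(1−α)×2670 = 511.28
(1−α) = 511.28/1138.7 = 0.4490;  α = 0.5510.

0.551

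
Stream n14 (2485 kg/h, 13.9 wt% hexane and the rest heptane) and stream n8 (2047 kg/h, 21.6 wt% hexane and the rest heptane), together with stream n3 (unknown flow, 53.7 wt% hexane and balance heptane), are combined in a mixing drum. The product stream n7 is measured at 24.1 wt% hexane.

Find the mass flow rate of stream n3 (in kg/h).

Let n3 be the unknown flow. Total out = 4532 + n3.
hexane balance: 787.57 + 0.537·n3 = 0.241·(4532 + n3)
(0.537 − 0.241)·n3 = 0.241×4532 − 787.57 = 304.64
n3 = 304.64 / 0.296 = 1029.2 kg/h

1029 kg/h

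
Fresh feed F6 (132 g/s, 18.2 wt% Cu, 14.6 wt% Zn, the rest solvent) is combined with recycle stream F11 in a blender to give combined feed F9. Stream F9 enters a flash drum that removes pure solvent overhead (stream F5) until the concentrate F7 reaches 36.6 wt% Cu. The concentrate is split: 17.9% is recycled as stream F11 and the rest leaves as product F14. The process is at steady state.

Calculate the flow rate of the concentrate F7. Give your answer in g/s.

Overall Cu balance (none leaves overhead): Cu in fresh feed = Cu in product, i.e. 132×0.182 = (1−0.179)·F7·0.366.
F7 = 24.024/(0.366×0.821) = 79.95 g/s.

79.95 g/s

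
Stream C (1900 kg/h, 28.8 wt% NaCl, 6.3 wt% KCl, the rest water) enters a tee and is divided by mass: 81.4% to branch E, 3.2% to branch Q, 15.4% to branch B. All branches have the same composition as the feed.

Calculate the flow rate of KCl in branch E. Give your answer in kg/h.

Branch E total = 0.814×1900 = 1546.6 kg/h.
KCl in E = 0.063×1546.6 = 97.436 kg/h.

97.44 kg/h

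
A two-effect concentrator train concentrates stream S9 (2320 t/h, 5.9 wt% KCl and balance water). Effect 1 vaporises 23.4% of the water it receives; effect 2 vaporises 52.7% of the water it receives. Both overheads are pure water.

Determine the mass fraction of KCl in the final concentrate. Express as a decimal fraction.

0.1475

water in feed = 2320×0.941 = 2183.1 t/h.
After stage 1: water left = (1−0.234)×2183.1 = 1672.3; stream total = 1809.1 t/h.
After stage 2: water left = (1−0.527)×1672.3 = 790.98; final concentrate = 927.86 t/h.
KCl fraction = 136.88/927.86 = 0.1475.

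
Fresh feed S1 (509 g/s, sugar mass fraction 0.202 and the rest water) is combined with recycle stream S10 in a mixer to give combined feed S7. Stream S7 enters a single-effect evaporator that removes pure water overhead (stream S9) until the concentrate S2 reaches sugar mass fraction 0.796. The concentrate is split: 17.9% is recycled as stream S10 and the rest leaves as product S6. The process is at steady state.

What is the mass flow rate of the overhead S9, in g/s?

379.8 g/s

Overall sugar balance (none leaves overhead): sugar in fresh feed = sugar in product, i.e. 509×0.202 = (1−0.179)·S2·0.796.
S2 = 102.82/(0.796×0.821) = 157.33 g/s.
Recycle S10 = 0.179×157.33 = 28.162 g/s.
Combined feed S7 = 509 + 28.162 = 537.16 g/s.
Overhead S9 = S7 − S2 = 537.16 − 157.33 = 379.83 g/s.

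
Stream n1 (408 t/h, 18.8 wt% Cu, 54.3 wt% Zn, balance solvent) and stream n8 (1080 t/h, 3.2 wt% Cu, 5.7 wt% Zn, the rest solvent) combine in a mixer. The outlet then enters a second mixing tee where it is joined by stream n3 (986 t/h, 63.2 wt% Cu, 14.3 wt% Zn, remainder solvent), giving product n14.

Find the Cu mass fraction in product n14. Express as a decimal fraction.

Overall, product flow = 2474 t/h.
Cu in = 408×0.188 + 1080×0.032 + 986×0.632 = 734.42 t/h.
Cu fraction in n14 = 0.297.

0.297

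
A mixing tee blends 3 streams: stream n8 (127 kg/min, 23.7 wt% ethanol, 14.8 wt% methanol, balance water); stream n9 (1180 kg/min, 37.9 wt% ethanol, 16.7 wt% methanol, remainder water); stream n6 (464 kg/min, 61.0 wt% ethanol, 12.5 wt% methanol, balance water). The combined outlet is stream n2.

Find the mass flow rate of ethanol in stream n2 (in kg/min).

ethanol out = ethanol in = 127×0.237 + 1180×0.379 + 464×0.610 = 760.36 kg/min.

760.4 kg/min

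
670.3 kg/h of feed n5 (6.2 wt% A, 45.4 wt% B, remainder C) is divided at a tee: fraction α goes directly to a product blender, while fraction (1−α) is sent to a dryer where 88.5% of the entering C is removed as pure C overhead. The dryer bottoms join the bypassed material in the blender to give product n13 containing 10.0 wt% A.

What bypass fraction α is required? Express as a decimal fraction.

All 670.3×0.062 = 41.559 kg/h of A reaches n13, so n13 = 41.559/0.100 = 415.59 kg/h and vapour = 254.71 kg/h.
The evaporator receives (1−α)·670.3 of feed at 0.484 C and removes 0.885 of that C:
0.885×0.484×(1−α)×670.3 = 254.71
(1−α) = 254.71/287.12 = 0.8871;  α = 0.1129.

0.113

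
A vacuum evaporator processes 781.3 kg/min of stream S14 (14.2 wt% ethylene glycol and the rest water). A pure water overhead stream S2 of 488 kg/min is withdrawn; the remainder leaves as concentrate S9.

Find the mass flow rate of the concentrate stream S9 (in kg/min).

Concentrate = 781.3 − 488 = 293.3 kg/min.

293.3 kg/min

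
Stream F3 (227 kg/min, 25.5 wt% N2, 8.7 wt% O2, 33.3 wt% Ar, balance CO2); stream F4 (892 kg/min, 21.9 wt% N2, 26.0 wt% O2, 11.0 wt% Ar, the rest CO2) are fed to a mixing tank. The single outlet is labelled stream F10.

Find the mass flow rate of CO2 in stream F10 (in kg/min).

440.4 kg/min

CO2 out = CO2 in = 227×0.325 + 892×0.411 = 440.39 kg/min.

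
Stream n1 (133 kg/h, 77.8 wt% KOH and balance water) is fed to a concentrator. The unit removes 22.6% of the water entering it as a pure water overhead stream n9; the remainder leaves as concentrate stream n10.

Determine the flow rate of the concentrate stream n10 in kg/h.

126.3 kg/h

water entering = 133×0.222 = 29.526 kg/h; overhead removed = 0.226×29.526 = 6.6729 kg/h.
Concentrate = 133 − 6.6729 = 126.33 kg/h.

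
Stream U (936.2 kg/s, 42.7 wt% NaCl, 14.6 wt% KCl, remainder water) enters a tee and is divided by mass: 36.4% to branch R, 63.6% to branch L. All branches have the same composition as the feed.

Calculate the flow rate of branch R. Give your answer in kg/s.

340.8 kg/s

Branch R flow = 0.364×936.2 = 340.78 kg/s.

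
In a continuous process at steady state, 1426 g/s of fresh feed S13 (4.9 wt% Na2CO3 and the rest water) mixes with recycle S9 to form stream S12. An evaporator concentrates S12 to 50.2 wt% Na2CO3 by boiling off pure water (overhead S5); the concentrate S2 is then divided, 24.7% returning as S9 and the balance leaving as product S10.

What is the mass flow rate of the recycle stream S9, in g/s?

45.66 g/s

Overall Na2CO3 balance (none leaves overhead): Na2CO3 in fresh feed = Na2CO3 in product, i.e. 1426×0.049 = (1−0.247)·S2·0.502.
S2 = 69.874/(0.502×0.753) = 184.85 g/s.
Recycle S9 = 0.247×184.85 = 45.658 g/s.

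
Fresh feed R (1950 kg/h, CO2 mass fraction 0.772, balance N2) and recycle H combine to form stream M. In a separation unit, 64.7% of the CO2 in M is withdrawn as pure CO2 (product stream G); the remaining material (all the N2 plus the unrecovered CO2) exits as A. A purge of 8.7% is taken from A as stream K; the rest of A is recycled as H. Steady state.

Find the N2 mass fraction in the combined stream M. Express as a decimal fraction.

0.697

N2 enters only via R and leaves only via the purge: 1950×0.228 = 0.087×(N2 in A), and the separation unit passes all N2, so N2 in M = N2 in A = 5110.3 kg/h.
CO2 in M: m_A = 1950×0.772 + (1−0.087)·(1−0.647)·m_A, so m_A = 1505.4/0.6777 = 2221.3 kg/h.
M = 2221.3 + 5110.3 = 7331.6 kg/h.
N2 fraction in M = 5110.3/7331.6 = 0.697.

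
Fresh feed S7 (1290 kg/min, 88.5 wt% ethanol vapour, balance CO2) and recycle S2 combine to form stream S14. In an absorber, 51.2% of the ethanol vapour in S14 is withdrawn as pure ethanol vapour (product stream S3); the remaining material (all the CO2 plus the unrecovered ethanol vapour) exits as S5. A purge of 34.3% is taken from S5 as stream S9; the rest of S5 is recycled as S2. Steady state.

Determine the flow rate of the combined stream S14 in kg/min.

2113 kg/min

CO2 enters only via S7 and leaves only via the purge: 1290×0.115 = 0.343×(CO2 in S5), and the absorber passes all CO2, so CO2 in S14 = CO2 in S5 = 432.51 kg/min.
ethanol vapour in S14: m_A = 1290×0.885 + (1−0.343)·(1−0.512)·m_A, so m_A = 1141.7/0.6794 = 1680.4 kg/min.
S14 = 1680.4 + 432.51 = 2112.9 kg/min.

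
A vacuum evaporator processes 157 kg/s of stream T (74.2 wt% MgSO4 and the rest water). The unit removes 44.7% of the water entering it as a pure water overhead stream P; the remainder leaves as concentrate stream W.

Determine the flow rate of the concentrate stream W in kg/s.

water entering = 157×0.258 = 40.506 kg/s; overhead removed = 0.447×40.506 = 18.106 kg/s.
Concentrate = 157 − 18.106 = 138.89 kg/s.

138.9 kg/s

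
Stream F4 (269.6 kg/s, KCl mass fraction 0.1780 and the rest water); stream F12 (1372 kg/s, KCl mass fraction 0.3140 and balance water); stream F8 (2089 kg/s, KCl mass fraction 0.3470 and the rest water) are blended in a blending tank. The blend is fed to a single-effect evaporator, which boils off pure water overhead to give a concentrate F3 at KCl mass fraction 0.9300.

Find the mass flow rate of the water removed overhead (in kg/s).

KCl entering = 269.6×0.178 + 1372×0.314 + 2089×0.347 = 1203.7 kg/s.
All KCl reports to F3, so F3 = 1203.7/0.930 = 1294.3 kg/s.
Total feed = 3730.6 kg/s; overhead = 3730.6 − 1294.3 = 2436.3 kg/s.

2436 kg/s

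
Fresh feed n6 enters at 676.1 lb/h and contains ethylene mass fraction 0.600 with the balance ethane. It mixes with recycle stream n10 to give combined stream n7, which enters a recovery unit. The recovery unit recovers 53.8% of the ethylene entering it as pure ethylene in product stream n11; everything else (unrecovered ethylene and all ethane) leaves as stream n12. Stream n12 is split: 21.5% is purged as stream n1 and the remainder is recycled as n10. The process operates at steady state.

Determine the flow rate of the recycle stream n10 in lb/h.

ethane enters only via n6 and leaves only via the purge: 676.1×0.400 = 0.215×(ethane in n12), and the recovery unit passes all ethane, so ethane in n7 = ethane in n12 = 1257.9 lb/h.
ethylene in n7: m_A = 676.1×0.600 + (1−0.215)·(1−0.538)·m_A, so m_A = 405.66/0.6373 = 636.5 lb/h.
n12 = (1−0.538)×636.5 + 1257.9 = 1551.9 lb/h.
Recycle n10 = (1−0.215)×1551.9 = 1218.3 lb/h.

1218 lb/h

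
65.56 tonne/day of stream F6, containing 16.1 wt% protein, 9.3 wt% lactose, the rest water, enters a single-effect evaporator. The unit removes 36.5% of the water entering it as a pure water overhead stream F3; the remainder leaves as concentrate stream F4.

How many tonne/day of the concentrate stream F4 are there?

water entering = 65.56×0.746 = 48.908 tonne/day; overhead removed = 0.365×48.908 = 17.851 tonne/day.
Concentrate = 65.56 − 17.851 = 47.709 tonne/day.

47.71 tonne/day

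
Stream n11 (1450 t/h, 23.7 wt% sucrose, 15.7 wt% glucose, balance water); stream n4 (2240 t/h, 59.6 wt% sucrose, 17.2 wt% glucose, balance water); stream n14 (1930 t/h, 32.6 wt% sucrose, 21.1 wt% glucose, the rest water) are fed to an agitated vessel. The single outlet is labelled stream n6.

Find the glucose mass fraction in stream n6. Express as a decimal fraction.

0.182

Total flow out = 1450 + 2240 + 1930 = 5620 t/h.
glucose in = 1450×0.157 + 2240×0.172 + 1930×0.211 = 1020.2 t/h.
glucose mass fraction in n6 = 1020.2/5620 = 0.182.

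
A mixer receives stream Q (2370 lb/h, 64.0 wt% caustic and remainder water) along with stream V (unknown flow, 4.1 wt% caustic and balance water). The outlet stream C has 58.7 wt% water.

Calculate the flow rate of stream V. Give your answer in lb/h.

Let V be the unknown flow. Total out = 2370 + V.
water balance: 853.2 + 0.959·V = 0.587·(2370 + V)
(0.959 − 0.587)·V = 0.587×2370 − 853.2 = 537.99
V = 537.99 / 0.372 = 1446.2 lb/h

1446 lb/h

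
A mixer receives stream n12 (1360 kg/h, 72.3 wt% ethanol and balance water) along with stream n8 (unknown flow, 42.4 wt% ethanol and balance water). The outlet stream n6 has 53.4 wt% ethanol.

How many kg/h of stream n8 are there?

2337 kg/h

Let n8 be the unknown flow. Total out = 1360 + n8.
ethanol balance: 983.28 + 0.424·n8 = 0.534·(1360 + n8)
(0.424 − 0.534)·n8 = 0.534×1360 − 983.28 = -257.04
n8 = -257.04 / -0.110 = 2336.7 kg/h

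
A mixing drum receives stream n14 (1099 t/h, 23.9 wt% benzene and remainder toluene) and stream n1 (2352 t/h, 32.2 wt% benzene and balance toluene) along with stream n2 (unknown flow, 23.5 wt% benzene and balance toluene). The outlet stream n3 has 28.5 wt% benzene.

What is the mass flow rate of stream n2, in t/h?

Let n2 be the unknown flow. Total out = 3451 + n2.
benzene balance: 1020 + 0.235·n2 = 0.285·(3451 + n2)
(0.235 − 0.285)·n2 = 0.285×3451 − 1020 = -36.47
n2 = -36.47 / -0.050 = 729.4 t/h

729.4 t/h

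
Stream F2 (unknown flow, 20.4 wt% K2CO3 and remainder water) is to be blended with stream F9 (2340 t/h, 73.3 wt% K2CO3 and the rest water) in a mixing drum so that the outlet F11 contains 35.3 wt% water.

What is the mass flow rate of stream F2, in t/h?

454.3 t/h

Let F2 be the unknown flow. Total out = 2340 + F2.
water balance: 624.78 + 0.796·F2 = 0.353·(2340 + F2)
(0.796 − 0.353)·F2 = 0.353×2340 − 624.78 = 201.24
F2 = 201.24 / 0.443 = 454.27 t/h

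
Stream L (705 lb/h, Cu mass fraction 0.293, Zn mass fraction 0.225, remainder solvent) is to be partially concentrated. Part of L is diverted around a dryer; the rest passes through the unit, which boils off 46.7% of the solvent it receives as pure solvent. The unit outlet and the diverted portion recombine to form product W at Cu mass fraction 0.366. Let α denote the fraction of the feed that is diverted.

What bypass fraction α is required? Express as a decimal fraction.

All 705×0.293 = 206.56 lb/h of Cu reaches W, so W = 206.56/0.366 = 564.39 lb/h and vapour = 140.61 lb/h.
The evaporator receives (1−α)·705 of feed at 0.482 solvent and removes 0.467 of that solvent:
0.467×0.482×(1−α)×705 = 140.61
(1−α) = 140.61/158.69 = 0.8861;  α = 0.1139.

0.114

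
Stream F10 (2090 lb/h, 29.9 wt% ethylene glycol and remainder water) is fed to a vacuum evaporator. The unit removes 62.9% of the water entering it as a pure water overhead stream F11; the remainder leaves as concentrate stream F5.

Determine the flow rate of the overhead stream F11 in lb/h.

water entering = 2090×0.701 = 1465.1 lb/h; overhead removed = 0.629×1465.1 = 921.54 lb/h.

921.5 lb/h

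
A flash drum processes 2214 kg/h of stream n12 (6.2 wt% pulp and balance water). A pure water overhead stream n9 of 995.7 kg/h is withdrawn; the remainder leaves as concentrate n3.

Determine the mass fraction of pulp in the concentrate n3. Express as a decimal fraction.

pulp is not removed: 2214×0.062 = 137.27 kg/h of pulp enters n3.
Concentrate = 2214 − 995.7 = 1218.3 kg/h.
Mass fraction = 137.27/1218.3 = 0.113.

0.113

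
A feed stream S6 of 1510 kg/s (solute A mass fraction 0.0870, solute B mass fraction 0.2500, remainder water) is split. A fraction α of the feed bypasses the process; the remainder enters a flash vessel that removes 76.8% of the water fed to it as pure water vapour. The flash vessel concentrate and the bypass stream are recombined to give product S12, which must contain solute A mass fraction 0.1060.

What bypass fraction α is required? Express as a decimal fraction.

All 1510×0.087 = 131.37 kg/s of solute A reaches S12, so S12 = 131.37/0.106 = 1239.3 kg/s and vapour = 270.66 kg/s.
The evaporator receives (1−α)·1510 of feed at 0.663 water and removes 0.768 of that water:
0.768×0.663×(1−α)×1510 = 270.66
(1−α) = 270.66/768.87 = 0.3520;  α = 0.6480.

0.648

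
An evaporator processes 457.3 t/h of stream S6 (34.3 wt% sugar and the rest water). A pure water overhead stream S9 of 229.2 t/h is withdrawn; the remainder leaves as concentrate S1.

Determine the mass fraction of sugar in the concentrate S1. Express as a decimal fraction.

sugar is not removed: 457.3×0.343 = 156.85 t/h of sugar enters S1.
Concentrate = 457.3 − 229.2 = 228.1 t/h.
Mass fraction = 156.85/228.1 = 0.6877.

0.6877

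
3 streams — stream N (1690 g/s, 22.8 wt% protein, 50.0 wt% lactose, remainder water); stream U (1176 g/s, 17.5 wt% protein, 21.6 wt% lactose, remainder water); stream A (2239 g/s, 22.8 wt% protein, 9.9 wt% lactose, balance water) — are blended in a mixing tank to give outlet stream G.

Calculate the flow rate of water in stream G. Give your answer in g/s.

water out = water in = 1690×0.272 + 1176×0.609 + 2239×0.673 = 2682.7 g/s.

2683 g/s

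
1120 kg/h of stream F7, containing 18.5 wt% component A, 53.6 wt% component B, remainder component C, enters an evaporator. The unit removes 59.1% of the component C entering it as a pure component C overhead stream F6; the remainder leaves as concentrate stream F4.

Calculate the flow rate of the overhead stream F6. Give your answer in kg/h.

184.7 kg/h

component C entering = 1120×0.279 = 312.48 kg/h; overhead removed = 0.591×312.48 = 184.68 kg/h.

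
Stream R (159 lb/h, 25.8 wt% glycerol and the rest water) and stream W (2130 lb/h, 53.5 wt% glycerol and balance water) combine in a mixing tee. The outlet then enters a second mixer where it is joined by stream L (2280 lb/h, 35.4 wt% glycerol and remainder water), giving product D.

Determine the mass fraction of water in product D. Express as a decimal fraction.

Overall, product flow = 4569 lb/h.
water in = 159×0.742 + 2130×0.465 + 2280×0.646 = 2581.3 lb/h.
water fraction in D = 0.565.

0.565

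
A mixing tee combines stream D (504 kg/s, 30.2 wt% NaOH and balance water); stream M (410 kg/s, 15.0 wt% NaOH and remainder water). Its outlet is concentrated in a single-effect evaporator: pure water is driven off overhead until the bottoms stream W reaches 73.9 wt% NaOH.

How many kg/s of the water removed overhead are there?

NaOH entering = 504×0.302 + 410×0.150 = 213.71 kg/s.
All NaOH reports to W, so W = 213.71/0.739 = 289.19 kg/s.
Total feed = 914 kg/s; overhead = 914 − 289.19 = 624.81 kg/s.

624.8 kg/s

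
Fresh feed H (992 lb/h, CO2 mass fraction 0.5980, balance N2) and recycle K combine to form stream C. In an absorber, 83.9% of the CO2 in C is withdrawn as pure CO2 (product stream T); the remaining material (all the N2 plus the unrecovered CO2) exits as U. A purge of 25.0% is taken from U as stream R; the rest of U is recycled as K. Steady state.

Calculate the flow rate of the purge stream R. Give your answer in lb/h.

N2 enters only via H and leaves only via the purge: 992×0.402 = 0.250×(N2 in U), and the absorber passes all N2, so N2 in C = N2 in U = 1595.1 lb/h.
CO2 in C: m_A = 992×0.598 + (1−0.250)·(1−0.839)·m_A, so m_A = 593.22/0.8792 = 674.68 lb/h.
U = (1−0.839)×674.68 + 1595.1 = 1703.8 lb/h.
Purge R = 0.250×1703.8 = 425.94 lb/h.

425.9 lb/h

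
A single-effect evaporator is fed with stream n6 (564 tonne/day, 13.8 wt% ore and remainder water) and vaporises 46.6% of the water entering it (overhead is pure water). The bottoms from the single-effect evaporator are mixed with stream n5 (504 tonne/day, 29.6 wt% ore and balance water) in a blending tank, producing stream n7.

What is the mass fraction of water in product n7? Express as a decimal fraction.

Vapour removed = 0.466×0.862×564 = 226.55 tonne/day; concentrate = 337.45 tonne/day.
water reaching the mixer = 259.61 (from concentrate) + 504×0.704 = 614.43 tonne/day.
Product flow = 337.45 + 504 = 841.45 tonne/day; water fraction = 0.730.

0.730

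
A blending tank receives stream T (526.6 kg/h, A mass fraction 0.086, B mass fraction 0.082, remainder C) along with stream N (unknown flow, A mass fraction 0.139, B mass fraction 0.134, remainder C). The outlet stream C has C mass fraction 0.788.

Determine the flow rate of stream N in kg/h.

Let N be the unknown flow. Total out = 526.6 + N.
C balance: 438.13 + 0.727·N = 0.788·(526.6 + N)
(0.727 − 0.788)·N = 0.788×526.6 − 438.13 = -23.17
N = -23.17 / -0.061 = 379.84 kg/h

379.8 kg/h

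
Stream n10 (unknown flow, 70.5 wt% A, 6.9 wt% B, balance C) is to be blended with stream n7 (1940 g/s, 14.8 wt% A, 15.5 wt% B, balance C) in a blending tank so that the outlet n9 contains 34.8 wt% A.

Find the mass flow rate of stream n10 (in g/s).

Let n10 be the unknown flow. Total out = 1940 + n10.
A balance: 287.12 + 0.705·n10 = 0.348·(1940 + n10)
(0.705 − 0.348)·n10 = 0.348×1940 − 287.12 = 388
n10 = 388 / 0.357 = 1086.8 g/s

1087 g/s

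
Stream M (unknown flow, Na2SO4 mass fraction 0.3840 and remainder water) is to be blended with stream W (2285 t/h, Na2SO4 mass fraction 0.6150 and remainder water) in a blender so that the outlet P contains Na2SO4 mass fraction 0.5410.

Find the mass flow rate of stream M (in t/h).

Let M be the unknown flow. Total out = 2285 + M.
Na2SO4 balance: 1405.3 + 0.384·M = 0.541·(2285 + M)
(0.384 − 0.541)·M = 0.541×2285 − 1405.3 = -169.09
M = -169.09 / -0.157 = 1077 t/h

1077 t/h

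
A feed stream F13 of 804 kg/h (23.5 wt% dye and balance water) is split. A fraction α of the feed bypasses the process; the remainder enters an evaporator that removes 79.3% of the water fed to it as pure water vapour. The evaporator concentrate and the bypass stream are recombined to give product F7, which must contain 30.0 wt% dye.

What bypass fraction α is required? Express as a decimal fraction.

0.643

All 804×0.235 = 188.94 kg/h of dye reaches F7, so F7 = 188.94/0.300 = 629.8 kg/h and vapour = 174.2 kg/h.
The evaporator receives (1−α)·804 of feed at 0.765 water and removes 0.793 of that water:
0.793×0.765×(1−α)×804 = 174.2
(1−α) = 174.2/487.74 = 0.3572;  α = 0.6428.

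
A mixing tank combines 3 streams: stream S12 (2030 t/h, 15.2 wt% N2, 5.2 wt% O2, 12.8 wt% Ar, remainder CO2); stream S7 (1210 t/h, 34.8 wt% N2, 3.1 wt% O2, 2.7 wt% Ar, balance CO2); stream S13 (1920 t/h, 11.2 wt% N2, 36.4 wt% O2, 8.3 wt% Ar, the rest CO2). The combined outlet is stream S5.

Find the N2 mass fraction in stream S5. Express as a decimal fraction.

Total flow out = 2030 + 1210 + 1920 = 5160 t/h.
N2 in = 2030×0.152 + 1210×0.348 + 1920×0.112 = 944.68 t/h.
N2 mass fraction in S5 = 944.68/5160 = 0.183.

0.183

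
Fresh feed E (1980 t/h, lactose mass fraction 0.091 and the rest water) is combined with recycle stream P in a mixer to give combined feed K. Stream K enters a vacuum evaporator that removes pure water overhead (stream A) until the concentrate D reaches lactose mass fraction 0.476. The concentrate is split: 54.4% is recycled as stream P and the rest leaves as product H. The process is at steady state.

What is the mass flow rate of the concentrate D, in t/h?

830.1 t/h

Overall lactose balance (none leaves overhead): lactose in fresh feed = lactose in product, i.e. 1980×0.091 = (1−0.544)·D·0.476.
D = 180.18/(0.476×0.456) = 830.11 t/h.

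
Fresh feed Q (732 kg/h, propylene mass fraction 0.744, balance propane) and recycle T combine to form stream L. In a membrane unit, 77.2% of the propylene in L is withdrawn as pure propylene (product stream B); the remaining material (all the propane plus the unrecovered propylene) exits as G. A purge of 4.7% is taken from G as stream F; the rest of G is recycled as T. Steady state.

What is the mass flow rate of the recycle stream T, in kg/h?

3951 kg/h

propane enters only via Q and leaves only via the purge: 732×0.256 = 0.047×(propane in G), and the membrane unit passes all propane, so propane in L = propane in G = 3987.1 kg/h.
propylene in L: m_A = 732×0.744 + (1−0.047)·(1−0.772)·m_A, so m_A = 544.61/0.7827 = 695.79 kg/h.
G = (1−0.772)×695.79 + 3987.1 = 4145.7 kg/h.
Recycle T = (1−0.047)×4145.7 = 3950.9 kg/h.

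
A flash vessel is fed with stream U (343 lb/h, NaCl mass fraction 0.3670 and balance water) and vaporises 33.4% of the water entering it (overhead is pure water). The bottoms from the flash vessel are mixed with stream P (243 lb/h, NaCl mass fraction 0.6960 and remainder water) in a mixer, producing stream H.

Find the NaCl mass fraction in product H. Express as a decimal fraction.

0.5745

Vapour removed = 0.334×0.633×343 = 72.518 lb/h; concentrate = 270.48 lb/h.
NaCl reaching the mixer = 125.88 (from concentrate) + 243×0.696 = 295.01 lb/h.
Product flow = 270.48 + 243 = 513.48 lb/h; NaCl fraction = 0.5745.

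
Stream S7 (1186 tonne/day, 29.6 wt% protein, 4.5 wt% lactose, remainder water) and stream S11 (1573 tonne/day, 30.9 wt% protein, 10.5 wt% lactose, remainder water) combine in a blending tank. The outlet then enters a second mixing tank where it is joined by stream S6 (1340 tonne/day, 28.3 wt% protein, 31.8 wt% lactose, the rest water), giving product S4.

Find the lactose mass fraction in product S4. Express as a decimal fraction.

Overall, product flow = 4099 tonne/day.
lactose in = 1186×0.045 + 1573×0.105 + 1340×0.318 = 644.65 tonne/day.
lactose fraction in S4 = 0.157.

0.157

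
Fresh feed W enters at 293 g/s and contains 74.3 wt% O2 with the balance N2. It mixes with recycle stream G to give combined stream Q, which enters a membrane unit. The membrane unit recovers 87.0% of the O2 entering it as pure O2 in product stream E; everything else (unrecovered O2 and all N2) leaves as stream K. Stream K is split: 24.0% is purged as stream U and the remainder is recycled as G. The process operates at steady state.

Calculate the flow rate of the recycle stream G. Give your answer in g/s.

262.3 g/s

N2 enters only via W and leaves only via the purge: 293×0.257 = 0.240×(N2 in K), and the membrane unit passes all N2, so N2 in Q = N2 in K = 313.75 g/s.
O2 in Q: m_A = 293×0.743 + (1−0.240)·(1−0.870)·m_A, so m_A = 217.7/0.9012 = 241.57 g/s.
K = (1−0.870)×241.57 + 313.75 = 345.16 g/s.
Recycle G = (1−0.240)×345.16 = 262.32 g/s.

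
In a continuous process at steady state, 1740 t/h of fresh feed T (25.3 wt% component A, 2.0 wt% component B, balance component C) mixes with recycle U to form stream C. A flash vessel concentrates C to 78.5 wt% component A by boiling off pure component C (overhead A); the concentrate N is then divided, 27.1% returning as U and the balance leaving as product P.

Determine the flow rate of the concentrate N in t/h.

769.3 t/h

Overall component A balance (none leaves overhead): component A in fresh feed = component A in product, i.e. 1740×0.253 = (1−0.271)·N·0.785.
N = 440.22/(0.785×0.729) = 769.26 t/h.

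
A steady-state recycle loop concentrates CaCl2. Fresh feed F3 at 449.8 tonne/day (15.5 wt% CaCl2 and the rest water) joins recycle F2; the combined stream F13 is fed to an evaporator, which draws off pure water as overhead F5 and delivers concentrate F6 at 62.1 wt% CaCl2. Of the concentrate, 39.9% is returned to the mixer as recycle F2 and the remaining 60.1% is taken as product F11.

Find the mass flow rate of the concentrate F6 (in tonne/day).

186.8 tonne/day

Overall CaCl2 balance (none leaves overhead): CaCl2 in fresh feed = CaCl2 in product, i.e. 449.8×0.155 = (1−0.399)·F6·0.621.
F6 = 69.719/(0.621×0.601) = 186.8 tonne/day.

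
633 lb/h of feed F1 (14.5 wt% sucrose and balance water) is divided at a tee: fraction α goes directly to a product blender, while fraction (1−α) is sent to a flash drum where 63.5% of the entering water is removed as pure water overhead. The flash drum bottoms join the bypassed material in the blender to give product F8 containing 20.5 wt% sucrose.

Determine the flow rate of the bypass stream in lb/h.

291.8 lb/h

All 633×0.145 = 91.785 lb/h of sucrose reaches F8, so F8 = 91.785/0.205 = 447.73 lb/h and vapour = 185.27 lb/h.
The evaporator receives (1−α)·633 of feed at 0.855 water and removes 0.635 of that water:
0.635×0.855×(1−α)×633 = 185.27
(1−α) = 185.27/343.67 = 0.5391;  α = 0.4609.
Bypass flow = 0.4609×633 = 291.76 lb/h.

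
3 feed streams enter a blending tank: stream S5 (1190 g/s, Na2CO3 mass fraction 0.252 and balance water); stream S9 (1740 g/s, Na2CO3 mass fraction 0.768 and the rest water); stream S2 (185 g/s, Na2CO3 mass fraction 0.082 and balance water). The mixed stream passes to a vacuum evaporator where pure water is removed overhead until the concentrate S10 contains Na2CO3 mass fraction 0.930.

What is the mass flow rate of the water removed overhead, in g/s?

1339 g/s

Na2CO3 entering = 1190×0.252 + 1740×0.768 + 185×0.082 = 1651.4 g/s.
All Na2CO3 reports to S10, so S10 = 1651.4/0.930 = 1775.7 g/s.
Total feed = 3115 g/s; overhead = 3115 − 1775.7 = 1339.3 g/s.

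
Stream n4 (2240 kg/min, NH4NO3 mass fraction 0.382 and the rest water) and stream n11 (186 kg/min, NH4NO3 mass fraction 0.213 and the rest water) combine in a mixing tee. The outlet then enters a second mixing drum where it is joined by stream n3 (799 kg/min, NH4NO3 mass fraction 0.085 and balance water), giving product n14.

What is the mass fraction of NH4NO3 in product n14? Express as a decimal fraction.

0.299

Overall, product flow = 3225 kg/min.
NH4NO3 in = 2240×0.382 + 186×0.213 + 799×0.085 = 963.21 kg/min.
NH4NO3 fraction in n14 = 0.299.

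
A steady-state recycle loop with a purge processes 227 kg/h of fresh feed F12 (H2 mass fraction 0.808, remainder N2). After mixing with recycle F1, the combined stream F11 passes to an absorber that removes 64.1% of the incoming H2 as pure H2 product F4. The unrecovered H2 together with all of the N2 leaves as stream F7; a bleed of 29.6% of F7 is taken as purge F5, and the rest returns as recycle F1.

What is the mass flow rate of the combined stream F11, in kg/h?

N2 enters only via F12 and leaves only via the purge: 227×0.192 = 0.296×(N2 in F7), and the absorber passes all N2, so N2 in F11 = N2 in F7 = 147.24 kg/h.
H2 in F11: m_A = 227×0.808 + (1−0.296)·(1−0.641)·m_A, so m_A = 183.42/0.7473 = 245.45 kg/h.
F11 = 245.45 + 147.24 = 392.69 kg/h.

392.7 kg/h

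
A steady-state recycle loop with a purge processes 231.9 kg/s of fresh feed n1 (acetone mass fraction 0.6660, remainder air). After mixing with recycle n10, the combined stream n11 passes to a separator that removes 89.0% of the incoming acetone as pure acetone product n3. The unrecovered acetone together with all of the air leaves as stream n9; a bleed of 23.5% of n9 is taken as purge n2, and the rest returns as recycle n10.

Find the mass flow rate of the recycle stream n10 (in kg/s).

266.3 kg/s

air enters only via n1 and leaves only via the purge: 231.9×0.334 = 0.235×(air in n9), and the separator passes all air, so air in n11 = air in n9 = 329.59 kg/s.
acetone in n11: m_A = 231.9×0.666 + (1−0.235)·(1−0.890)·m_A, so m_A = 154.45/0.9159 = 168.64 kg/s.
n9 = (1−0.890)×168.64 + 329.59 = 348.14 kg/s.
Recycle n10 = (1−0.235)×348.14 = 266.33 kg/s.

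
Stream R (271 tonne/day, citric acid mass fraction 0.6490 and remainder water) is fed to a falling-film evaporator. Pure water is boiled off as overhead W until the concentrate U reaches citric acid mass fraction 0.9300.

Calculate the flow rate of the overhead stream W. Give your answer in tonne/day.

citric acid is conserved: 271×0.649 = 175.88 tonne/day all reports to the concentrate.
Concentrate = 175.88/(target fraction) = 189.12 tonne/day.
Overhead = 271 − 189.12 = 81.883 tonne/day.

81.88 tonne/day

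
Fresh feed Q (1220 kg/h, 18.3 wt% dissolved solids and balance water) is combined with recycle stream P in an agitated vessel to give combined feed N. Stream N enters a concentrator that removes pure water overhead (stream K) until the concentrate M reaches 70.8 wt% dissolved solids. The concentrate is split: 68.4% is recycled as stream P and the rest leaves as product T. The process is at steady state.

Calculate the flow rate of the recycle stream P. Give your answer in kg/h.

682.6 kg/h

Overall dissolved solids balance (none leaves overhead): dissolved solids in fresh feed = dissolved solids in product, i.e. 1220×0.183 = (1−0.684)·M·0.708.
M = 223.26/(0.708×0.316) = 997.91 kg/h.
Recycle P = 0.684×997.91 = 682.57 kg/h.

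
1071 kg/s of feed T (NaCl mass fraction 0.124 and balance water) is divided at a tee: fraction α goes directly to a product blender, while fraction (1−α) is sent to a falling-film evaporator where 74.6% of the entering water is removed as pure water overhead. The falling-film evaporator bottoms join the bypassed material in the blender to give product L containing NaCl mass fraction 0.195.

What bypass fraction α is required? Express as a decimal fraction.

0.443

All 1071×0.124 = 132.8 kg/s of NaCl reaches L, so L = 132.8/0.195 = 681.05 kg/s and vapour = 389.95 kg/s.
The evaporator receives (1−α)·1071 of feed at 0.876 water and removes 0.746 of that water:
0.746×0.876×(1−α)×1071 = 389.95
(1−α) = 389.95/699.89 = 0.5572;  α = 0.4428.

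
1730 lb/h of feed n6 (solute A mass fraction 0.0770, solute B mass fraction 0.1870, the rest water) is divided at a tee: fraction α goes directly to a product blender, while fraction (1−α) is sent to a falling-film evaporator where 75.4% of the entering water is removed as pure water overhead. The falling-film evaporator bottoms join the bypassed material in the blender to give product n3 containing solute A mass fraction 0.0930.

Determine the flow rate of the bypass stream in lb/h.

All 1730×0.077 = 133.21 lb/h of solute A reaches n3, so n3 = 133.21/0.093 = 1432.4 lb/h and vapour = 297.63 lb/h.
The evaporator receives (1−α)·1730 of feed at 0.736 water and removes 0.754 of that water:
0.754×0.736×(1−α)×1730 = 297.63
(1−α) = 297.63/960.05 = 0.3100;  α = 0.6900.
Bypass flow = 0.6900×1730 = 1193.7 lb/h.

1194 lb/h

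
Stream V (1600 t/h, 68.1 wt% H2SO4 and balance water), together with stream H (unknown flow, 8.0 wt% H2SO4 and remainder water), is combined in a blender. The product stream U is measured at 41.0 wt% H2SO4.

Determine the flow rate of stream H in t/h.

1314 t/h

Let H be the unknown flow. Total out = 1600 + H.
H2SO4 balance: 1089.6 + 0.080·H = 0.410·(1600 + H)
(0.080 − 0.410)·H = 0.410×1600 − 1089.6 = -433.6
H = -433.6 / -0.330 = 1313.9 t/h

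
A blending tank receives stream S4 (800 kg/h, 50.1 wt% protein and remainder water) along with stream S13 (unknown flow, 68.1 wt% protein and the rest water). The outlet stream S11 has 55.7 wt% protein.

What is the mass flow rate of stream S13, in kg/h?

Let S13 be the unknown flow. Total out = 800 + S13.
protein balance: 400.8 + 0.681·S13 = 0.557·(800 + S13)
(0.681 − 0.557)·S13 = 0.557×800 − 400.8 = 44.8
S13 = 44.8 / 0.124 = 361.29 kg/h

361.3 kg/h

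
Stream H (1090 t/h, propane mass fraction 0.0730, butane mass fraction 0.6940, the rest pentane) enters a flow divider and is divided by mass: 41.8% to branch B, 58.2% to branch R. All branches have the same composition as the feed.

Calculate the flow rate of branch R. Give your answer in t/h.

634.4 t/h

Branch R flow = 0.582×1090 = 634.38 t/h.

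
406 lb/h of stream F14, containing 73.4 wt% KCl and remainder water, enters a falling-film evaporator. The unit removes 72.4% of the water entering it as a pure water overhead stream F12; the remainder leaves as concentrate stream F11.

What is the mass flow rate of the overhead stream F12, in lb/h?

water entering = 406×0.266 = 108 lb/h; overhead removed = 0.724×108 = 78.189 lb/h.

78.19 lb/h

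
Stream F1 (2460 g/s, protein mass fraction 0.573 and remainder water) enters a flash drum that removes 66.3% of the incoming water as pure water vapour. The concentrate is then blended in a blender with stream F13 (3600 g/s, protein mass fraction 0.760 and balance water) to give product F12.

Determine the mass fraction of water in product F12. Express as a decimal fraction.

Vapour removed = 0.663×0.427×2460 = 696.43 g/s; concentrate = 1763.6 g/s.
water reaching the mixer = 353.99 (from concentrate) + 3600×0.240 = 1218 g/s.
Product flow = 1763.6 + 3600 = 5363.6 g/s; water fraction = 0.227.

0.227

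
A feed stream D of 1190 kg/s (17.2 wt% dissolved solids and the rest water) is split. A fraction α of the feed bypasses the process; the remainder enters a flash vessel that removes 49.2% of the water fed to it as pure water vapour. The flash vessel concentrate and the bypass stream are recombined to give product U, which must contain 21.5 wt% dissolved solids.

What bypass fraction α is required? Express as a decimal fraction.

0.509

All 1190×0.172 = 204.68 kg/s of dissolved solids reaches U, so U = 204.68/0.215 = 952 kg/s and vapour = 238 kg/s.
The evaporator receives (1−α)·1190 of feed at 0.828 water and removes 0.492 of that water:
0.492×0.828×(1−α)×1190 = 238
(1−α) = 238/484.78 = 0.4909;  α = 0.5091.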